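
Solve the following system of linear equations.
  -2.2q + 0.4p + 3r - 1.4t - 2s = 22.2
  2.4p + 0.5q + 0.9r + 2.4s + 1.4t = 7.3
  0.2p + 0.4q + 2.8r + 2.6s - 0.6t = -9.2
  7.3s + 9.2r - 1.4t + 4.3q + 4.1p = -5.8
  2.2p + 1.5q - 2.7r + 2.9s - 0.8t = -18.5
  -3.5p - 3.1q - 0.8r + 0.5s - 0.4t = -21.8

p = 6, q = -2, r = 3, s = -6, t = 4

Row-reduce the augmented matrix:
R1 ← R1 / (2/5).
R2 ← R2 − 12/5·R1.
R3 ← R3 − 1/5·R1.
R4 ← R4 − 41/10·R1.
R5 ← R5 − 11/5·R1.
R6 ← R6 + 7/2·R1.
R2 ← R2 / (137/10).
R1 ← R1 + 11/2·R2.
R3 ← R3 − 3/2·R2.
R4 ← R4 − 537/20·R2.
R5 ← R5 − 68/5·R2.
R6 ← R6 + 447/20·R2.
R3 ← R3 / (2173/685).
R1 ← R1 − 87/137·R3.
R2 ← R2 + 171/137·R3.
R4 ← R4 − 1639/137·R3.
R5 ← R5 + 1524/685·R3.
R6 ← R6 + 1676/685·R3.
R4 ← R4 / (-87491/10865).
R1 ← R1 − 817/2173·R4.
R2 ← R2 − 4014/2173·R4.
R3 ← R3 − 1386/2173·R4.
R5 ← R5 − 4451/4346·R4.
R6 ← R6 − 87491/10865·R4.
R5 ← R5 / (-13438283/3499640).
R1 ← R1 − 177883/349964·R5.
R2 ← R2 + 22834/87491·R5.
R3 ← R3 + 44764/87491·R5.
R4 ← R4 − 112437/349964·R5.
R6 reduces to 0 = 0, so the extra equation is consistent.
Reading off the reduced rows gives p = 6, q = -2, r = 3, s = -6, t = 4.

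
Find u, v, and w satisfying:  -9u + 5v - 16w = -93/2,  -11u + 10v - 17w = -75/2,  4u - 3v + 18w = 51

u = 3/2, v = 3, w = 3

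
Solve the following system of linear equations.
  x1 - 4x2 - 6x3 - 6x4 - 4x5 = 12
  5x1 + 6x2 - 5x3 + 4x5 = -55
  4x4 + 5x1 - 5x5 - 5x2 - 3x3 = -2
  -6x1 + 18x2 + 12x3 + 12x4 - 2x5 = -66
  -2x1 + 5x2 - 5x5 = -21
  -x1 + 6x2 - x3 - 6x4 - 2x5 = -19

x1 = -2, x2 = -5, x3 = 3, x4 = -2, x5 = 0

Row-reduce the augmented matrix:
R2 ← R2 − 5·R1.
R3 ← R3 − 5·R1.
R4 ← R4 + 6·R1.
R5 ← R5 + 2·R1.
R6 ← R6 + 1·R1.
R2 ← R2 / (26).
R1 ← R1 + 4·R2.
R3 ← R3 − 15·R2.
R4 ← R4 + 6·R2.
R5 ← R5 + 3·R2.
R6 ← R6 − 2·R2.
R3 ← R3 / (327/26).
R1 ← R1 + 28/13·R3.
R2 ← R2 − 25/26·R3.
R4 ← R4 + 237/13·R3.
R5 ← R5 + 237/26·R3.
R6 ← R6 + 116/13·R3.
R4 ← R4 / (776/109).
R1 ← R1 − 482/327·R4.
R2 ← R2 + 40/327·R4.
R3 ← R3 − 434/327·R4.
R5 ← R5 − 388/109·R4.
R6 ← R6 + 806/327·R4.
Swap R5 and R6.
R5 ← R5 / (-3938/291).
R1 ← R1 − 1100/291·R5.
R2 ← R2 − 149/291·R5.
R3 ← R3 − 1046/291·R5.
R4 ← R4 + 256/97·R5.
R6 reduces to 0 = 0, so the extra equation is consistent.
Reading off the reduced rows gives x1 = -2, x2 = -5, x3 = 3, x4 = -2, x5 = 0.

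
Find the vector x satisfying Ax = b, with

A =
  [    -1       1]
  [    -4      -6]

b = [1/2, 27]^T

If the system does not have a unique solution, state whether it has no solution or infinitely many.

x_1 = -3, x_2 = -5/2

Row-reduce the augmented matrix:
R1 ← R1 / (-1).
R2 ← R2 + 4·R1.
R2 ← R2 / (-10).
R1 ← R1 + 1·R2.
Reading off the reduced rows gives x_1 = -3, x_2 = -5/2.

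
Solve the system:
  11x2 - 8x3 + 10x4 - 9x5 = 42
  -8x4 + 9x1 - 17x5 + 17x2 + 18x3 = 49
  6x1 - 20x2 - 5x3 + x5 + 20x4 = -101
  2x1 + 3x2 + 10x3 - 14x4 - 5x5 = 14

Row-reduce:
Swap R1 and R2.
R1 ← R1 / (9).
R3 ← R3 − 6·R1.
R4 ← R4 − 2·R1.
R2 ← R2 / (11).
R1 ← R1 − 17/9·R2.
R3 ← R3 + 94/3·R2.
R4 ← R4 + 7/9·R2.
R3 ← R3 / (-1313/33).
R1 ← R1 − 334/99·R3.
R2 ← R2 + 8/11·R3.
R4 ← R4 − 538/99·R3.
R4 ← R4 / (-5468/1313).
R1 ← R1 − 2570/1313·R4.
R2 ← R2 + 98/1313·R4.
R3 ← R3 + 1776/1313·R4.
Rank is 4 with 5 unknowns, leaving x5 free.

infinitely many solutions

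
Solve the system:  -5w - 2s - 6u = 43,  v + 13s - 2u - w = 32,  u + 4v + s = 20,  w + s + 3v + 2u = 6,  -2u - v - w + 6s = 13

Row-reduce the augmented matrix:
R1 ← R1 / (-6).
R2 ← R2 + 2·R1.
R3 ← R3 − 1·R1.
R4 ← R4 − 2·R1.
R5 ← R5 + 2·R1.
R3 ← R3 − 4·R2.
R4 ← R4 − 3·R2.
R5 ← R5 + 1·R2.
R3 ← R3 / (-7/2).
R1 ← R1 − 5/6·R3.
R2 ← R2 − 2/3·R3.
R4 ← R4 + 8/3·R3.
R5 ← R5 − 4/3·R3.
R4 ← R4 / (10/21).
R1 ← R1 + 263/21·R4.
R2 ← R2 − 71/21·R4.
R3 ← R3 − 108/7·R4.
R5 ← R5 + 5/21·R4.
R5 reduces to 0 = 0, so the extra equation is consistent.
Reading off the reduced rows gives u = -5, v = 6, w = -3, s = 1.

u = -5, v = 6, w = -3, s = 1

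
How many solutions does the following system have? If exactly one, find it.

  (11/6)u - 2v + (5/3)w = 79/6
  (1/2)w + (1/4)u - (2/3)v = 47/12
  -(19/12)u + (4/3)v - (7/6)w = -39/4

Row-reduce:
R1 ← R1 / (11/6).
R2 ← R2 − 1/4·R1.
R3 ← R3 + 19/12·R1.
R2 ← R2 / (-13/33).
R1 ← R1 + 12/11·R2.
R3 ← R3 + 13/33·R2.
Row 3 reduces to 0 = -1/2, a contradiction. The system is inconsistent.

no solution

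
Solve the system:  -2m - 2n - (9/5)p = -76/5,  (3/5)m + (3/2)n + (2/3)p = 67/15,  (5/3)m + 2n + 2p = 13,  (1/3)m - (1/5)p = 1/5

Row-reduce:
R1 ← R1 / (-2).
R2 ← R2 − 3/5·R1.
R3 ← R3 − 5/3·R1.
R4 ← R4 − 1/3·R1.
R2 ← R2 / (9/10).
R1 ← R1 − 1·R2.
R3 ← R3 − 1/3·R2.
R4 ← R4 + 1/3·R2.
R3 ← R3 / (367/810).
R1 ← R1 − 41/54·R3.
R2 ← R2 − 19/135·R3.
R4 ← R4 + 367/810·R3.
Row 4 reduces to 0 = -2, a contradiction. The system is inconsistent.

no solution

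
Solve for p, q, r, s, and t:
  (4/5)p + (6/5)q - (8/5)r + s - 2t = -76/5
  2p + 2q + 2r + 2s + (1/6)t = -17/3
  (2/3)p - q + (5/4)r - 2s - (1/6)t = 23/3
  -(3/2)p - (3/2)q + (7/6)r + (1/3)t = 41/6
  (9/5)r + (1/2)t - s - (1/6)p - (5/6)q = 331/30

p = -6, q = 5, r = 4, s = -6, t = 2

Row-reduce the augmented matrix:
R1 ← R1 / (4/5).
R2 ← R2 − 2·R1.
R3 ← R3 − 2/3·R1.
R4 ← R4 + 3/2·R1.
R5 ← R5 + 1/6·R1.
R2 ← R2 / (-1).
R1 ← R1 − 3/2·R2.
R3 ← R3 + 2·R2.
R4 ← R4 − 3/4·R2.
R5 ← R5 + 7/12·R2.
R3 ← R3 / (-113/12).
R1 ← R1 − 7·R3.
R2 ← R2 + 6·R3.
R4 ← R4 − 8/3·R3.
R5 ← R5 + 61/30·R3.
R4 ← R4 / (665/678).
R1 ← R1 + 195/226·R4.
R2 ← R2 − 377/226·R4.
R3 ← R3 − 22/113·R4.
R5 ← R5 + 353/3390·R4.
R5 ← R5 / (-148439/119700).
R1 ← R1 + 3313/1064·R5.
R2 ← R2 − 62827/15960·R5.
R3 ← R3 − 1787/1330·R5.
R4 ← R4 + 5541/2660·R5.
Reading off the reduced rows gives p = -6, q = 5, r = 4, s = -6, t = 2.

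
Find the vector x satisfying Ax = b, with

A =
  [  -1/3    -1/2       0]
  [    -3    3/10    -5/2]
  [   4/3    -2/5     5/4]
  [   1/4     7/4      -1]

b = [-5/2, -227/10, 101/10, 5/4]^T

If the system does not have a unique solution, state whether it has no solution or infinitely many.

x_1 = 6, x_2 = 1, x_3 = 2

Row-reduce the augmented matrix:
R1 ← R1 / (-1/3).
R2 ← R2 + 3·R1.
R3 ← R3 − 4/3·R1.
R4 ← R4 − 1/4·R1.
R2 ← R2 / (24/5).
R1 ← R1 − 3/2·R2.
R3 ← R3 + 12/5·R2.
R4 ← R4 − 11/8·R2.
Swap R3 and R4.
R3 ← R3 / (-109/384).
R1 ← R1 − 25/32·R3.
R2 ← R2 + 25/48·R3.
R4 reduces to 0 = 0, so the extra equation is consistent.
Reading off the reduced rows gives x_1 = 6, x_2 = 1, x_3 = 2.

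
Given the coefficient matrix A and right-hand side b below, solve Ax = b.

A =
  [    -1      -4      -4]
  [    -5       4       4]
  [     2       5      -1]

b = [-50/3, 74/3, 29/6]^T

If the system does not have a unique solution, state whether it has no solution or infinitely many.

x_1 = -4/3, x_2 = 2, x_3 = 5/2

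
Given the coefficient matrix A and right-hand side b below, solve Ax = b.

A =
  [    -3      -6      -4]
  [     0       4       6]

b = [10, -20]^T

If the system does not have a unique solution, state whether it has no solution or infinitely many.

infinitely many solutions

Row-reduce:
R1 ← R1 / (-3).
R2 ← R2 / (4).
R1 ← R1 − 2·R2.
Rank is 2 with 3 unknowns, leaving x_3 free.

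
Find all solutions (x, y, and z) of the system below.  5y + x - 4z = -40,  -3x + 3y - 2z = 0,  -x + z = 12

Row-reduce the augmented matrix:
R2 ← R2 + 3·R1.
R3 ← R3 + 1·R1.
R2 ← R2 / (18).
R1 ← R1 − 5·R2.
R3 ← R3 − 5·R2.
R3 ← R3 / (8/9).
R1 ← R1 + 1/9·R3.
R2 ← R2 + 7/9·R3.
Reading off the reduced rows gives x = -6, y = -2, z = 6.

x = -6, y = -2, z = 6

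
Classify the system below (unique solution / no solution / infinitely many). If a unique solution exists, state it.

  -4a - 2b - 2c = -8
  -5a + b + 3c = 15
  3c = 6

Row-reduce the augmented matrix:
R1 ← R1 / (-4).
R2 ← R2 + 5·R1.
R2 ← R2 / (7/2).
R1 ← R1 − 1/2·R2.
R3 ← R3 / (3).
R1 ← R1 + 2/7·R3.
R2 ← R2 − 11/7·R3.
Reading off the reduced rows gives a = -1, b = 4, c = 2.

a = -1, b = 4, c = 2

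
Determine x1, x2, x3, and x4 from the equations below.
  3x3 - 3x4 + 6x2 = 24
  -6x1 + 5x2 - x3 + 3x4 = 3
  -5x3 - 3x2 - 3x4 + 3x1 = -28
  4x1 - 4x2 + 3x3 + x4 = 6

Row-reduce the augmented matrix:
Swap R1 and R2.
R1 ← R1 / (-6).
R3 ← R3 − 3·R1.
R4 ← R4 − 4·R1.
R2 ← R2 / (6).
R1 ← R1 + 5/6·R2.
R3 ← R3 + 1/2·R2.
R4 ← R4 + 2/3·R2.
R3 ← R3 / (-21/4).
R1 ← R1 − 7/12·R3.
R2 ← R2 − 1/2·R3.
R4 ← R4 − 8/3·R3.
R4 ← R4 / (16/9).
R1 ← R1 + 10/9·R4.
R2 ← R2 + 2/3·R4.
R3 ← R3 − 1/3·R4.
Reading off the reduced rows gives x1 = -1, x2 = 1, x3 = 5, x4 = -1.

x1 = -1, x2 = 1, x3 = 5, x4 = -1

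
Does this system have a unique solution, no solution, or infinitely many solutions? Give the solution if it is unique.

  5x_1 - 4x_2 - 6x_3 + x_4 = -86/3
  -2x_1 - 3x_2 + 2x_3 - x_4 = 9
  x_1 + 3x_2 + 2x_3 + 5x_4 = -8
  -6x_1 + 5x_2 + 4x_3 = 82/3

Row-reduce the augmented matrix:
R1 ← R1 / (5).
R2 ← R2 + 2·R1.
R3 ← R3 − 1·R1.
R4 ← R4 + 6·R1.
R2 ← R2 / (-23/5).
R1 ← R1 + 4/5·R2.
R3 ← R3 − 19/5·R2.
R4 ← R4 − 1/5·R2.
R3 ← R3 / (66/23).
R1 ← R1 + 26/23·R3.
R2 ← R2 − 2/23·R3.
R4 ← R4 + 74/23·R3.
R4 ← R4 / (6).
R1 ← R1 − 2·R4.
R3 ← R3 − 3/2·R4.
Reading off the reduced rows gives x_1 = -3, x_2 = 2/3, x_3 = 3/2, x_4 = -2.

x_1 = -3, x_2 = 2/3, x_3 = 3/2, x_4 = -2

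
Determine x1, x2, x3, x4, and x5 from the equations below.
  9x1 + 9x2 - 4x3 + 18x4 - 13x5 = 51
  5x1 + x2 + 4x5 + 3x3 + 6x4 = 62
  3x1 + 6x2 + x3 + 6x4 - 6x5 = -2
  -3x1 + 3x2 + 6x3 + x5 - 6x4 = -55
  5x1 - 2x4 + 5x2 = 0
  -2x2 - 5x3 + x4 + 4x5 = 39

Row-reduce the augmented matrix:
R1 ← R1 / (9).
R2 ← R2 − 5·R1.
R3 ← R3 − 3·R1.
R4 ← R4 + 3·R1.
R5 ← R5 − 5·R1.
R2 ← R2 / (-4).
R1 ← R1 − 1·R2.
R3 ← R3 − 3·R2.
R4 ← R4 − 6·R2.
R6 ← R6 + 2·R2.
R3 ← R3 / (25/4).
R1 ← R1 − 31/36·R3.
R2 ← R2 + 47/36·R3.
R4 ← R4 − 25/2·R3.
R5 ← R5 − 20/9·R3.
R6 ← R6 + 137/18·R3.
Swap R4 and R5.
R4 ← R4 / (-164/15).
R1 ← R1 − 106/75·R4.
R2 ← R2 − 28/75·R4.
R3 ← R3 + 12/25·R4.
R6 ← R6 + 49/75·R4.
Swap R5 and R6.
R5 ← R5 / (5183/820).
R1 ← R1 − 1297/1230·R5.
R2 ← R2 + 757/615·R5.
R3 ← R3 − 178/205·R5.
R4 ← R4 + 217/492·R5.
R6 reduces to 0 = 0, so the extra equation is consistent.
Reading off the reduced rows gives x1 = 4, x2 = -2, x3 = -2, x4 = 5, x5 = 5.

x1 = 4, x2 = -2, x3 = -2, x4 = 5, x5 = 5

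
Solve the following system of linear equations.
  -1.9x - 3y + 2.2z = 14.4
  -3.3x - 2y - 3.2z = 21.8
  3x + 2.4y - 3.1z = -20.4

Row-reduce the augmented matrix:
R1 ← R1 / (-19/10).
R2 ← R2 + 33/10·R1.
R3 ← R3 − 3·R1.
R2 ← R2 / (61/19).
R1 ← R1 − 30/19·R2.
R3 ← R3 + 222/95·R2.
R3 ← R3 / (-14447/3050).
R1 ← R1 − 140/61·R3.
R2 ← R2 + 667/305·R3.
Reading off the reduced rows gives x = -6, y = -1, z = 0.

x = -6, y = -1, z = 0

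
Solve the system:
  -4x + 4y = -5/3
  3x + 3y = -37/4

Row-reduce the augmented matrix:
R1 ← R1 / (-4).
R2 ← R2 − 3·R1.
R2 ← R2 / (6).
R1 ← R1 + 1·R2.
Reading off the reduced rows gives x = -4/3, y = -7/4.

x = -4/3, y = -7/4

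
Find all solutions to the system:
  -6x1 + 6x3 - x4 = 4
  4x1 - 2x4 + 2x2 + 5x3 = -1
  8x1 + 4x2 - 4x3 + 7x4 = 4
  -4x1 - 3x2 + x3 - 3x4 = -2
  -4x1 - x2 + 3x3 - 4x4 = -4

no solution

Row-reduce:
R1 ← R1 / (-6).
R2 ← R2 − 4·R1.
R3 ← R3 − 8·R1.
R4 ← R4 + 4·R1.
R5 ← R5 + 4·R1.
R2 ← R2 / (2).
R3 ← R3 − 4·R2.
R4 ← R4 + 3·R2.
R5 ← R5 + 1·R2.
R3 ← R3 / (-14).
R1 ← R1 + 1·R3.
R2 ← R2 − 9/2·R3.
R4 ← R4 − 21/2·R3.
R5 ← R5 − 7/2·R3.
R4 ← R4 / (23/12).
R1 ← R1 + 13/21·R4.
R2 ← R2 − 185/84·R4.
R3 ← R3 + 11/14·R4.
R5 ← R5 + 23/12·R4.
Row 5 reduces to 0 = -2, a contradiction. The system is inconsistent.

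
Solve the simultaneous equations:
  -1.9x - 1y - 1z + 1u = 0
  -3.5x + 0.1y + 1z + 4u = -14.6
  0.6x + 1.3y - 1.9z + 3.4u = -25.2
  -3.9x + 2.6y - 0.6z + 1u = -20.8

x = 0, y = -6, z = 2, u = -4

Row-reduce the augmented matrix:
R1 ← R1 / (-19/10).
R2 ← R2 + 7/2·R1.
R3 ← R3 − 3/5·R1.
R4 ← R4 + 39/10·R1.
R2 ← R2 / (369/190).
R1 ← R1 − 10/19·R2.
R3 ← R3 − 187/190·R2.
R4 ← R4 − 442/95·R2.
R3 ← R3 / (-1499/410).
R1 ← R1 + 10/41·R3.
R2 ← R2 − 60/41·R3.
R4 ← R4 + 1098/205·R3.
R4 ← R4 / (-678848/67455).
R1 ← R1 + 17350/13491·R4.
R2 ← R2 − 29150/13491·R4.
R3 ← R3 + 9676/13491·R4.
Reading off the reduced rows gives x = 0, y = -6, z = 2, u = -4.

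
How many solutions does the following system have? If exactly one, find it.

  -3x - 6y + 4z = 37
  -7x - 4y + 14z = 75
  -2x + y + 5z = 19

infinitely many solutions

Row-reduce:
R1 ← R1 / (-3).
R2 ← R2 + 7·R1.
R3 ← R3 + 2·R1.
R2 ← R2 / (10).
R1 ← R1 − 2·R2.
R3 ← R3 − 5·R2.
Rank is 2 with 3 unknowns, leaving z free.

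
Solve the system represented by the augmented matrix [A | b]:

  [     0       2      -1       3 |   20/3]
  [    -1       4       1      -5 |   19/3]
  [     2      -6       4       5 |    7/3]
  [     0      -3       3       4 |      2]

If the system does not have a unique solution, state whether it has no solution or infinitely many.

x_1 = 3, x_2 = 3, x_3 = 7/3, x_4 = 1

Row-reduce the augmented matrix:
Swap R1 and R2.
R1 ← R1 / (-1).
R3 ← R3 − 2·R1.
R2 ← R2 / (2).
R1 ← R1 + 4·R2.
R3 ← R3 − 2·R2.
R4 ← R4 + 3·R2.
R3 ← R3 / (7).
R1 ← R1 + 3·R3.
R2 ← R2 + 1/2·R3.
R4 ← R4 − 3/2·R3.
R4 ← R4 / (143/14).
R1 ← R1 − 53/7·R4.
R2 ← R2 − 13/14·R4.
R3 ← R3 + 8/7·R4.
Reading off the reduced rows gives x_1 = 3, x_2 = 3, x_3 = 7/3, x_4 = 1.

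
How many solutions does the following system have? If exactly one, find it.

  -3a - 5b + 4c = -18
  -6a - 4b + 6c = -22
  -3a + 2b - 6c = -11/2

Row-reduce the augmented matrix:
R1 ← R1 / (-3).
R2 ← R2 + 6·R1.
R3 ← R3 + 3·R1.
R2 ← R2 / (6).
R1 ← R1 − 5/3·R2.
R3 ← R3 − 7·R2.
R3 ← R3 / (-23/3).
R1 ← R1 + 7/9·R3.
R2 ← R2 + 1/3·R3.
Reading off the reduced rows gives a = 5/2, b = 5/2, c = 1/2.

a = 5/2, b = 5/2, c = 1/2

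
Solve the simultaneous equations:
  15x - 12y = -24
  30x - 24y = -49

no solution

Row-reduce:
R1 ← R1 / (15).
R2 ← R2 − 30·R1.
Row 2 reduces to 0 = -1, a contradiction. The system is inconsistent.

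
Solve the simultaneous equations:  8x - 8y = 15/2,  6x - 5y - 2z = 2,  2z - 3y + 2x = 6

no solution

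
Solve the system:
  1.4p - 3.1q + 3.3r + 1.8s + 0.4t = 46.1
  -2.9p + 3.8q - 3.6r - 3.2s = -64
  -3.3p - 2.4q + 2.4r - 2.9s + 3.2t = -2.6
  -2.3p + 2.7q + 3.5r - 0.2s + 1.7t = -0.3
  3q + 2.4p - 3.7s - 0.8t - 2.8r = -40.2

Row-reduce the augmented matrix:
R1 ← R1 / (7/5).
R2 ← R2 + 29/10·R1.
R3 ← R3 + 33/10·R1.
R4 ← R4 + 23/10·R1.
R5 ← R5 − 12/5·R1.
R2 ← R2 / (-367/140).
R1 ← R1 + 31/14·R2.
R3 ← R3 + 1359/140·R2.
R4 ← R4 + 67/28·R2.
R5 ← R5 − 291/35·R2.
R3 ← R3 / (-3309/1835).
R1 ← R1 + 138/367·R3.
R2 ← R2 + 453/367·R3.
R4 ← R4 − 10951/1835·R3.
R5 ← R5 − 3313/1835·R3.
R4 ← R4 / (7981/33090).
R1 ← R1 − 1067/1103·R4.
R2 ← R2 − 483/2206·R4.
R3 ← R3 − 2255/6618·R4.
R5 ← R5 + 94711/16545·R4.
R5 ← R5 / (4973103/39905).
R1 ← R1 + 170181/7981·R5.
R2 ← R2 + 3979/694·R5.
R3 ← R3 + 125811/15962·R5.
R4 ← R4 − 170657/7981·R5.
Reading off the reduced rows gives p = 4, q = -4, r = 5, s = 6, t = 2.

p = 4, q = -4, r = 5, s = 6, t = 2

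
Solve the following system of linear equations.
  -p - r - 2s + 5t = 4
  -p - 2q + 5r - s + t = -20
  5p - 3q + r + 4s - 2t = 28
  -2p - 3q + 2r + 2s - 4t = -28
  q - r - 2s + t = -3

p = 5, q = 4, r = -1, s = 6, t = 4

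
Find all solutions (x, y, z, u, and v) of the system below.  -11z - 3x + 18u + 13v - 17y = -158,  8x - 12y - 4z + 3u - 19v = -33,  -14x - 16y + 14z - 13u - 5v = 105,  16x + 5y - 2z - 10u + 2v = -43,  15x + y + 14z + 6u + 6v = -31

Row-reduce the augmented matrix:
R1 ← R1 / (-3).
R2 ← R2 − 8·R1.
R3 ← R3 + 14·R1.
R4 ← R4 − 16·R1.
R5 ← R5 − 15·R1.
R2 ← R2 / (-172/3).
R1 ← R1 − 17/3·R2.
R3 ← R3 − 190/3·R2.
R4 ← R4 + 257/3·R2.
R5 ← R5 + 84·R2.
R3 ← R3 / (1226/43).
R1 ← R1 − 16/43·R3.
R2 ← R2 − 25/43·R3.
R4 ← R4 + 467/43·R3.
R5 ← R5 − 337/43·R3.
R4 ← R4 / (-6979/1226).
R1 ← R1 + 1051/2452·R4.
R2 ← R2 + 37/613·R4.
R3 ← R3 + 3497/2452·R4.
R5 ← R5 − 79583/2452·R4.
R5 ← R5 / (228867/997).
R1 ← R1 + 30535/6979·R5.
R2 ← R2 − 2792/6979·R5.
R3 ← R3 + 63424/6979·R5.
R4 ← R4 + 36171/6979·R5.
Reading off the reduced rows gives x = -4, y = 3, z = 4, u = -2, v = -3.

x = -4, y = 3, z = 4, u = -2, v = -3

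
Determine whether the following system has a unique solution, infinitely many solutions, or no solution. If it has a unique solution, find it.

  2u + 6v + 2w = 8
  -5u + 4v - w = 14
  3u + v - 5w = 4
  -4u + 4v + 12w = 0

u = -1, v = 2, w = -1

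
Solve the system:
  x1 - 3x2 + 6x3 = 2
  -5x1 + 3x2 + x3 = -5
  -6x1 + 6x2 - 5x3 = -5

no solution

Row-reduce:
R2 ← R2 + 5·R1.
R3 ← R3 + 6·R1.
R2 ← R2 / (-12).
R1 ← R1 + 3·R2.
R3 ← R3 + 12·R2.
Row 3 reduces to 0 = 2, a contradiction. The system is inconsistent.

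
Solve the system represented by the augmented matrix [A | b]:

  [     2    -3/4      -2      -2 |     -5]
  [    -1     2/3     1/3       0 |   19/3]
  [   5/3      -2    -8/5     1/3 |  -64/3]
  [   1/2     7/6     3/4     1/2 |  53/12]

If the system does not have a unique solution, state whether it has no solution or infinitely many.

x_1 = -2, x_2 = 4, x_3 = 5, x_4 = -6

Row-reduce the augmented matrix:
R1 ← R1 / (2).
R2 ← R2 + 1·R1.
R3 ← R3 − 5/3·R1.
R4 ← R4 − 1/2·R1.
R2 ← R2 / (7/24).
R1 ← R1 + 3/8·R2.
R3 ← R3 + 11/8·R2.
R4 ← R4 − 65/48·R2.
R3 ← R3 / (-323/105).
R1 ← R1 + 13/7·R3.
R2 ← R2 + 16/7·R3.
R4 ← R4 − 365/84·R3.
R4 ← R4 / (123/68).
R1 ← R1 + 11/17·R4.
R2 ← R2 + 24/17·R4.
R3 ← R3 − 15/17·R4.
Reading off the reduced rows gives x_1 = -2, x_2 = 4, x_3 = 5, x_4 = -6.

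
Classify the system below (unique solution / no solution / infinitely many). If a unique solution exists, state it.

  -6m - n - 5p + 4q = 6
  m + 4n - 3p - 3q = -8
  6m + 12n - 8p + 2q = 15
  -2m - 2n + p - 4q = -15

Row-reduce:
R1 ← R1 / (-6).
R2 ← R2 − 1·R1.
R3 ← R3 − 6·R1.
R4 ← R4 + 2·R1.
R2 ← R2 / (23/6).
R1 ← R1 − 1/6·R2.
R3 ← R3 − 11·R2.
R4 ← R4 + 5/3·R2.
R3 ← R3 / (-2).
R1 ← R1 − 1·R3.
R2 ← R2 + 1·R3.
R4 ← R4 − 1·R3.
Row 4 reduces to 0 = 1/2, a contradiction. The system is inconsistent.

no solution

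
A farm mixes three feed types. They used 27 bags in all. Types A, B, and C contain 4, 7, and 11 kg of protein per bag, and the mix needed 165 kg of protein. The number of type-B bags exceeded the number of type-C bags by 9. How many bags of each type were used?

Let a = type-A bags, b = type-B bags, c = type-C bags.
  c + a + b = 27
  4a + 7b + 11c = 165
  b - c = 9
Row-reduce the augmented matrix:
R2 ← R2 − 4·R1.
R2 ← R2 / (3).
R1 ← R1 − 1·R2.
R3 ← R3 − 1·R2.
R3 ← R3 / (-10/3).
R1 ← R1 + 4/3·R3.
R2 ← R2 − 7/3·R3.
Reading off the reduced rows gives a = 12, b = 12, c = 3.

type-A bags: 12, type-B bags: 12, type-C bags: 3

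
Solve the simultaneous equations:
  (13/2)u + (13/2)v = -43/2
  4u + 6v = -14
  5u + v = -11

no solution

Row-reduce:
R1 ← R1 / (13/2).
R2 ← R2 − 4·R1.
R3 ← R3 − 5·R1.
R2 ← R2 / (2).
R1 ← R1 − 1·R2.
R3 ← R3 + 4·R2.
Row 3 reduces to 0 = 4, a contradiction. The system is inconsistent.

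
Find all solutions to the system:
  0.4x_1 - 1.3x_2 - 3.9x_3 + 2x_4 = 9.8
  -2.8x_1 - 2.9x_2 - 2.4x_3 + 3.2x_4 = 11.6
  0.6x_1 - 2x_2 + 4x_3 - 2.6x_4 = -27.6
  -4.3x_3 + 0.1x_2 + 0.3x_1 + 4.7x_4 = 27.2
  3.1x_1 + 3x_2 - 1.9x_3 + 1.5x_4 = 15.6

x_1 = -2, x_2 = 4, x_3 = -2, x_4 = 4

Row-reduce the augmented matrix:
R1 ← R1 / (2/5).
R2 ← R2 + 14/5·R1.
R3 ← R3 − 3/5·R1.
R4 ← R4 − 3/10·R1.
R5 ← R5 − 31/10·R1.
R2 ← R2 / (-12).
R1 ← R1 + 13/4·R2.
R3 ← R3 + 1/20·R2.
R4 ← R4 − 43/40·R2.
R5 ← R5 − 523/40·R2.
R3 ← R3 / (7979/800).
R1 ← R1 + 273/160·R3.
R2 ← R2 − 99/40·R3.
R4 ← R4 + 6457/1600·R3.
R5 ← R5 + 6457/1600·R3.
R4 ← R4 / (292742/119685).
R1 ← R1 + 15047/23937·R4.
R2 ← R2 + 620/23937·R4.
R3 ← R3 + 13612/23937·R4.
R5 ← R5 − 292742/119685·R4.
R5 reduces to 0 = 0, so the extra equation is consistent.
Reading off the reduced rows gives x_1 = -2, x_2 = 4, x_3 = -2, x_4 = 4.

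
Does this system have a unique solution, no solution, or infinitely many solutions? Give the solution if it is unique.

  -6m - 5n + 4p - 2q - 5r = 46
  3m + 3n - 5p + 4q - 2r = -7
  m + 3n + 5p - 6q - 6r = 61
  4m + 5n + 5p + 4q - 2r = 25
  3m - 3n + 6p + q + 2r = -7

m = -2, n = 2, p = 3, q = -1, r = -6

Row-reduce the augmented matrix:
R1 ← R1 / (-6).
R2 ← R2 − 3·R1.
R3 ← R3 − 1·R1.
R4 ← R4 − 4·R1.
R5 ← R5 − 3·R1.
R2 ← R2 / (1/2).
R1 ← R1 − 5/6·R2.
R3 ← R3 − 13/6·R2.
R4 ← R4 − 5/3·R2.
R5 ← R5 + 11/2·R2.
R3 ← R3 / (56/3).
R1 ← R1 − 13/3·R3.
R2 ← R2 + 6·R3.
R4 ← R4 − 53/3·R3.
R5 ← R5 + 25·R3.
R4 ← R4 / (307/28).
R1 ← R1 + 5/28·R4.
R2 ← R2 + 3/14·R4.
R3 ← R3 + 29/28·R4.
R5 ← R5 − 199/28·R4.
R5 ← R5 / (-9680/307).
R1 ← R1 − 1644/307·R5.
R2 ← R2 + 1527/307·R5.
R3 ← R3 − 141/307·R5.
R4 ← R4 + 65/307·R5.
Reading off the reduced rows gives m = -2, n = 2, p = 3, q = -1, r = -6.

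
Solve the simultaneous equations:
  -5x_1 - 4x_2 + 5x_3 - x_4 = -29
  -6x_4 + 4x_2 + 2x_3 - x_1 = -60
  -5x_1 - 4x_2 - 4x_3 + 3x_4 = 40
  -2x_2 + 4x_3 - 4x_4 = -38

Row-reduce the augmented matrix:
R1 ← R1 / (-5).
R2 ← R2 + 1·R1.
R3 ← R3 + 5·R1.
R2 ← R2 / (24/5).
R1 ← R1 − 4/5·R2.
R4 ← R4 + 2·R2.
R3 ← R3 / (-9).
R1 ← R1 + 7/6·R3.
R2 ← R2 − 5/24·R3.
R4 ← R4 − 53/12·R3.
R4 ← R4 / (-481/108).
R1 ← R1 − 35/54·R4.
R2 ← R2 + 241/216·R4.
R3 ← R3 + 4/9·R4.
Reading off the reduced rows gives x_1 = 2, x_2 = -3, x_3 = -5, x_4 = 6.

x_1 = 2, x_2 = -3, x_3 = -5, x_4 = 6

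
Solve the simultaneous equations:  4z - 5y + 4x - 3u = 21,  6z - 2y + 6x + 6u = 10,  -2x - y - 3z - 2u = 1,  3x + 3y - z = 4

x = 3, y = -2, z = -1, u = -1

Row-reduce the augmented matrix:
R1 ← R1 / (4).
R2 ← R2 − 6·R1.
R3 ← R3 + 2·R1.
R4 ← R4 − 3·R1.
R2 ← R2 / (11/2).
R1 ← R1 + 5/4·R2.
R3 ← R3 + 7/2·R2.
R4 ← R4 − 27/4·R2.
R3 ← R3 / (-1).
R1 ← R1 − 1·R3.
R4 ← R4 + 4·R3.
R4 ← R4 / (-257/11).
R1 ← R1 − 53/11·R4.
R2 ← R2 − 21/11·R4.
R3 ← R3 + 35/11·R4.
Reading off the reduced rows gives x = 3, y = -2, z = -1, u = -1.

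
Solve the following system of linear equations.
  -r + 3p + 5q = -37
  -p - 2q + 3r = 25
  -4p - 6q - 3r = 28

Row-reduce the augmented matrix:
R1 ← R1 / (3).
R2 ← R2 + 1·R1.
R3 ← R3 + 4·R1.
R2 ← R2 / (-1/3).
R1 ← R1 − 5/3·R2.
R3 ← R3 − 2/3·R2.
R1 ← R1 − 13·R3.
R2 ← R2 + 8·R3.
Reading off the reduced rows gives p = -1, q = -6, r = 4.

p = -1, q = -6, r = 4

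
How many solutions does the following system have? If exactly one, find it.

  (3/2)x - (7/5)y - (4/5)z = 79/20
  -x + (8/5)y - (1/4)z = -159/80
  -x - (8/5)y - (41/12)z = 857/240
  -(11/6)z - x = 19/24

x = 3/2, y = -1/2, z = -5/4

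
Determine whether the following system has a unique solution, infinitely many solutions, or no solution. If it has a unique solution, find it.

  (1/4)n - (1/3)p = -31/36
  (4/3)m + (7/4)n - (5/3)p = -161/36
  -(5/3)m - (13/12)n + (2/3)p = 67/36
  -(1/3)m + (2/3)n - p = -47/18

Row-reduce the augmented matrix:
Swap R1 and R2.
R1 ← R1 / (4/3).
R3 ← R3 + 5/3·R1.
R4 ← R4 + 1/3·R1.
R2 ← R2 / (1/4).
R1 ← R1 − 21/16·R2.
R3 ← R3 − 53/48·R2.
R4 ← R4 − 53/48·R2.
R3 ← R3 / (1/18).
R1 ← R1 − 1/2·R3.
R2 ← R2 + 4/3·R3.
R4 ← R4 − 1/18·R3.
R4 reduces to 0 = 0, so the extra equation is consistent.
Reading off the reduced rows gives m = 1/2, n = -5/3, p = 4/3.

m = 1/2, n = -5/3, p = 4/3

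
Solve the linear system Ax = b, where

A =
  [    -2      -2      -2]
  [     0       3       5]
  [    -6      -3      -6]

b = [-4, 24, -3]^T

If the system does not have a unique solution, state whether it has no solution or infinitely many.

Row-reduce the augmented matrix:
R1 ← R1 / (-2).
R3 ← R3 + 6·R1.
R2 ← R2 / (3).
R1 ← R1 − 1·R2.
R3 ← R3 − 3·R2.
R3 ← R3 / (-5).
R1 ← R1 + 2/3·R3.
R2 ← R2 − 5/3·R3.
Reading off the reduced rows gives x_1 = -4, x_2 = 3, x_3 = 3.

x_1 = -4, x_2 = 3, x_3 = 3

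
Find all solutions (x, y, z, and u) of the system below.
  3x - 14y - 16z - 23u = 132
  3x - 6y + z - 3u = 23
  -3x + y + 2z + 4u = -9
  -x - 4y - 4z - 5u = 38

Row-reduce:
R1 ← R1 / (3).
R2 ← R2 − 3·R1.
R3 ← R3 + 3·R1.
R4 ← R4 + 1·R1.
R2 ← R2 / (8).
R1 ← R1 + 14/3·R2.
R3 ← R3 + 13·R2.
R4 ← R4 + 26/3·R2.
R3 ← R3 / (109/8).
R1 ← R1 − 55/12·R3.
R2 ← R2 − 17/8·R3.
R4 ← R4 − 109/12·R3.
Rank is 3 with 4 unknowns, leaving u free.

infinitely many solutions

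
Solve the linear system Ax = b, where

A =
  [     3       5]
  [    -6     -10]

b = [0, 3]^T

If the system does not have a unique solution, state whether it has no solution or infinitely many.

Row-reduce:
R1 ← R1 / (3).
R2 ← R2 + 6·R1.
Row 2 reduces to 0 = 3, a contradiction. The system is inconsistent.

no solution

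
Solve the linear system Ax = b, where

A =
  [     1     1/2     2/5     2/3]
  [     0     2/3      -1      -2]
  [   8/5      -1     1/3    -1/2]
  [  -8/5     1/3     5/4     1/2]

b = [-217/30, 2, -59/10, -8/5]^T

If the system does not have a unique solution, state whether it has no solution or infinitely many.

x_1 = -4, x_2 = -3, x_3 = -6, x_4 = 1

Row-reduce the augmented matrix:
R3 ← R3 − 8/5·R1.
R4 ← R4 + 8/5·R1.
R2 ← R2 / (2/3).
R1 ← R1 − 1/2·R2.
R3 ← R3 + 9/5·R2.
R4 ← R4 − 17/15·R2.
R3 ← R3 / (-451/150).
R1 ← R1 − 23/20·R3.
R2 ← R2 + 3/2·R3.
R4 ← R4 − 359/100·R3.
R4 ← R4 / (-1649/492).
R1 ← R1 + 245/492·R4.
R2 ← R2 − 39/82·R4.
R3 ← R3 − 95/41·R4.
Reading off the reduced rows gives x_1 = -4, x_2 = -3, x_3 = -6, x_4 = 1.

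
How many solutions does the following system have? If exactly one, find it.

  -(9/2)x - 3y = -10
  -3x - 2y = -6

no solution

Row-reduce:
R1 ← R1 / (-9/2).
R2 ← R2 + 3·R1.
Row 2 reduces to 0 = 2/3, a contradiction. The system is inconsistent.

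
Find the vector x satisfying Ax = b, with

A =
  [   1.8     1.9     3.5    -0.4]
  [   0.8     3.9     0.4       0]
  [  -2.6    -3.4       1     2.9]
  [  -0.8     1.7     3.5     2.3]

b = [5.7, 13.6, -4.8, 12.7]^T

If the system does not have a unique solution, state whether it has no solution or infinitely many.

x_1 = -3, x_2 = 4, x_3 = 1, x_4 = 0

Row-reduce the augmented matrix:
R1 ← R1 / (9/5).
R2 ← R2 − 4/5·R1.
R3 ← R3 + 13/5·R1.
R4 ← R4 + 4/5·R1.
R2 ← R2 / (55/18).
R1 ← R1 − 19/18·R2.
R3 ← R3 + 59/90·R2.
R4 ← R4 − 229/90·R2.
R3 ← R3 / (15971/2750).
R1 ← R1 − 1289/550·R3.
R2 ← R2 + 104/275·R3.
R4 ← R4 − 16549/2750·R3.
R4 ← R4 / (-7532/15971).
R1 ← R1 + 39485/31942·R4.
R2 ← R2 − 3384/15971·R4.
R3 ← R3 − 6491/15971·R4.
Reading off the reduced rows gives x_1 = -3, x_2 = 4, x_3 = 1, x_4 = 0.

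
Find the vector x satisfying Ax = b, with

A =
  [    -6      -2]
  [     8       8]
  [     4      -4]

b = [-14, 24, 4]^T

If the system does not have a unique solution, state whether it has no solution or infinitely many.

Row-reduce the augmented matrix:
R1 ← R1 / (-6).
R2 ← R2 − 8·R1.
R3 ← R3 − 4·R1.
R2 ← R2 / (16/3).
R1 ← R1 − 1/3·R2.
R3 ← R3 + 16/3·R2.
R3 reduces to 0 = 0, so the extra equation is consistent.
Reading off the reduced rows gives x_1 = 2, x_2 = 1.

x_1 = 2, x_2 = 1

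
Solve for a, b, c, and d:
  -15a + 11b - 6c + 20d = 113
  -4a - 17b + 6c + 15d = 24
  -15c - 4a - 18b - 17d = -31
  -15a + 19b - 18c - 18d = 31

a = -2, b = 1, c = -2, d = 3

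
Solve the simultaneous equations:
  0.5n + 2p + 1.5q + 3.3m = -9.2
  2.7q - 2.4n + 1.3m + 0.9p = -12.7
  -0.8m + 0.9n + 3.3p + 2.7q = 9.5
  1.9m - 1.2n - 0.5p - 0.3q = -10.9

Row-reduce the augmented matrix:
R1 ← R1 / (33/10).
R2 ← R2 − 13/10·R1.
R3 ← R3 + 4/5·R1.
R4 ← R4 − 19/10·R1.
R2 ← R2 / (-857/330).
R1 ← R1 − 5/33·R2.
R3 ← R3 − 337/330·R2.
R4 ← R4 + 491/330·R2.
R3 ← R3 / (16407/4285).
R1 ← R1 − 525/857·R3.
R2 ← R2 + 37/857·R3.
R4 ← R4 + 7352/4285·R3.
R4 ← R4 / (-1144/1823).
R1 ← R1 + 165/3646·R4.
R2 ← R2 + 2801/3646·R4.
R3 ← R3 − 3707/3646·R4.
Reading off the reduced rows gives m = -4, n = 2, p = 3, q = -2.

m = -4, n = 2, p = 3, q = -2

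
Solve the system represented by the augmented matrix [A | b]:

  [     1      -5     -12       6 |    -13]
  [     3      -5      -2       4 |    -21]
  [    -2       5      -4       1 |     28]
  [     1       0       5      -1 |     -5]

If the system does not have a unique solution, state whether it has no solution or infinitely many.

no solution

Row-reduce:
R2 ← R2 − 3·R1.
R3 ← R3 + 2·R1.
R4 ← R4 − 1·R1.
R2 ← R2 / (10).
R1 ← R1 + 5·R2.
R3 ← R3 + 5·R2.
R4 ← R4 − 5·R2.
R3 ← R3 / (-11).
R1 ← R1 − 5·R3.
R2 ← R2 − 17/5·R3.
Row 4 reduces to 0 = -1, a contradiction. The system is inconsistent.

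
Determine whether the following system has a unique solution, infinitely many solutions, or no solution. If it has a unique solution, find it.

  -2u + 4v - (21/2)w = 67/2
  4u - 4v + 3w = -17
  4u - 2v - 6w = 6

no solution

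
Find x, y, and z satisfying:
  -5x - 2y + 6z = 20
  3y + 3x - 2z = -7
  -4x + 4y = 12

x = -2, y = 1, z = 2

Row-reduce the augmented matrix:
R1 ← R1 / (-5).
R2 ← R2 − 3·R1.
R3 ← R3 + 4·R1.
R2 ← R2 / (9/5).
R1 ← R1 − 2/5·R2.
R3 ← R3 − 28/5·R2.
R3 ← R3 / (-88/9).
R1 ← R1 + 14/9·R3.
R2 ← R2 − 8/9·R3.
Reading off the reduced rows gives x = -2, y = 1, z = 2.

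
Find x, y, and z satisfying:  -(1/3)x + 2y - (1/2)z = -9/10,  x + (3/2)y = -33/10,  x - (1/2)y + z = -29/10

Row-reduce the augmented matrix:
R1 ← R1 / (-1/3).
R2 ← R2 − 1·R1.
R3 ← R3 − 1·R1.
R2 ← R2 / (15/2).
R1 ← R1 + 6·R2.
R3 ← R3 − 11/2·R2.
R3 ← R3 / (3/5).
R1 ← R1 − 3/10·R3.
R2 ← R2 + 1/5·R3.
Reading off the reduced rows gives x = -3/2, y = -6/5, z = -2.

x = -3/2, y = -6/5, z = -2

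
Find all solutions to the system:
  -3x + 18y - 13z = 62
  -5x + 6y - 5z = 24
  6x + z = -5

infinitely many solutions

Row-reduce:
R1 ← R1 / (-3).
R2 ← R2 + 5·R1.
R3 ← R3 − 6·R1.
R2 ← R2 / (-24).
R1 ← R1 + 6·R2.
R3 ← R3 − 36·R2.
Rank is 2 with 3 unknowns, leaving z free.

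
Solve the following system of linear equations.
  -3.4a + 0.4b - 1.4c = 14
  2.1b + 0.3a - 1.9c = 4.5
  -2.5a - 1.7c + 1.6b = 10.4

a = -2, b = -3, c = -6

Row-reduce the augmented matrix:
R1 ← R1 / (-17/5).
R2 ← R2 − 3/10·R1.
R3 ← R3 + 5/2·R1.
R2 ← R2 / (363/170).
R1 ← R1 + 2/17·R2.
R3 ← R3 − 111/85·R2.
R3 ← R3 / (343/605).
R1 ← R1 − 109/363·R3.
R2 ← R2 + 344/363·R3.
Reading off the reduced rows gives a = -2, b = -3, c = -6.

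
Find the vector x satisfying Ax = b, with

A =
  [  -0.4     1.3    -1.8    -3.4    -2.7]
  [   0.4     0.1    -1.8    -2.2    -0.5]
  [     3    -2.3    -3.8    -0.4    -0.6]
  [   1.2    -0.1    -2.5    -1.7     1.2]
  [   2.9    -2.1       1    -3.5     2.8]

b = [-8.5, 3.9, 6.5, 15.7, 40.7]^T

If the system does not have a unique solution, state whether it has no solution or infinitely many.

x_1 = 5, x_2 = 1, x_3 = 1, x_4 = -3, x_5 = 6

Row-reduce the augmented matrix:
R1 ← R1 / (-2/5).
R2 ← R2 − 2/5·R1.
R3 ← R3 − 3·R1.
R4 ← R4 − 6/5·R1.
R5 ← R5 − 29/10·R1.
R2 ← R2 / (7/5).
R1 ← R1 + 13/4·R2.
R3 ← R3 − 149/20·R2.
R4 ← R4 − 19/5·R2.
R5 ← R5 − 293/40·R2.
R3 ← R3 / (13/7).
R1 ← R1 + 27/7·R3.
R2 ← R2 + 18/7·R3.
R4 ← R4 − 131/70·R3.
R5 ← R5 − 95/14·R3.
R4 ← R4 / (-63/100).
R1 ← R1 − 18/5·R4.
R2 ← R2 − 7/5·R4.
R3 ← R3 − 21/10·R4.
R5 ← R5 + 131/10·R4.
R5 ← R5 / (-563873/5460).
R1 ← R1 − 2147/91·R5.
R2 ← R2 − 193/39·R5.
R3 ← R3 − 435/26·R5.
R4 ← R4 + 4885/546·R5.
Reading off the reduced rows gives x_1 = 5, x_2 = 1, x_3 = 1, x_4 = -3, x_5 = 6.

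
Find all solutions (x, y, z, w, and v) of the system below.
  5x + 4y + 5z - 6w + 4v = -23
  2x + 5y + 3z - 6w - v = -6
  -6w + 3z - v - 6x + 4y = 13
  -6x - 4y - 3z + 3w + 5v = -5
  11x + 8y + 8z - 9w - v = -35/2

no solution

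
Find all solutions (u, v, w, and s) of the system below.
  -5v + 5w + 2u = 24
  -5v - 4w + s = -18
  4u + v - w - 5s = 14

Row-reduce:
R1 ← R1 / (2).
R3 ← R3 − 4·R1.
R2 ← R2 / (-5).
R1 ← R1 + 5/2·R2.
R3 ← R3 − 11·R2.
R3 ← R3 / (-99/5).
R1 ← R1 − 9/2·R3.
R2 ← R2 − 4/5·R3.
Rank is 3 with 4 unknowns, leaving s free.

infinitely many solutions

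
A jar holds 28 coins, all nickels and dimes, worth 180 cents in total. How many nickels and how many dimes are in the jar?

nickels: 20, dimes: 8

Let n = nickels, d = dimes.
  n + d = 28
  5n + 10d = 180
From equation 1: n = 28 − d.
Substitute into equation 2 and solve: d = 8.
Then n = 20.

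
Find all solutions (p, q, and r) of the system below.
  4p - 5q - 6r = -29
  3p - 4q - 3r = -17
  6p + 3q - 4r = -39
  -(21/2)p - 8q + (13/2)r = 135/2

no solution

Row-reduce:
R1 ← R1 / (4).
R2 ← R2 − 3·R1.
R3 ← R3 − 6·R1.
R4 ← R4 + 21/2·R1.
R2 ← R2 / (-1/4).
R1 ← R1 + 5/4·R2.
R3 ← R3 − 21/2·R2.
R4 ← R4 + 169/8·R2.
R3 ← R3 / (68).
R1 ← R1 + 9·R3.
R2 ← R2 + 6·R3.
R4 ← R4 + 136·R3.
Row 4 reduces to 0 = -2, a contradiction. The system is inconsistent.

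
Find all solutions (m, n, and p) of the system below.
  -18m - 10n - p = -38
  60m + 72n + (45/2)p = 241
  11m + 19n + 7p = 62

no solution

Row-reduce:
R1 ← R1 / (-18).
R2 ← R2 − 60·R1.
R3 ← R3 − 11·R1.
R2 ← R2 / (116/3).
R1 ← R1 − 5/9·R2.
R3 ← R3 − 116/9·R2.
Row 3 reduces to 0 = 2/3, a contradiction. The system is inconsistent.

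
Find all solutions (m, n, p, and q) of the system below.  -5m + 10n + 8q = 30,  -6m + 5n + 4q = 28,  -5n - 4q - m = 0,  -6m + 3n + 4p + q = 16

no solution

Row-reduce:
R1 ← R1 / (-5).
R2 ← R2 + 6·R1.
R3 ← R3 + 1·R1.
R4 ← R4 + 6·R1.
R2 ← R2 / (-7).
R1 ← R1 + 2·R2.
R3 ← R3 + 7·R2.
R4 ← R4 + 9·R2.
Swap R3 and R4.
R3 ← R3 / (4).
Row 4 reduces to 0 = 2, a contradiction. The system is inconsistent.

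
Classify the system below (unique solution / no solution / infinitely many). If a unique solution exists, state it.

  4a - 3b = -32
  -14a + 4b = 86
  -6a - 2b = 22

a = -5, b = 4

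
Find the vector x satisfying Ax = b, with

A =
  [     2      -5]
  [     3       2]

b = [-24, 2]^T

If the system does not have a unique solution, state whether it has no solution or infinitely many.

Row-reduce the augmented matrix:
R1 ← R1 / (2).
R2 ← R2 − 3·R1.
R2 ← R2 / (19/2).
R1 ← R1 + 5/2·R2.
Reading off the reduced rows gives x_1 = -2, x_2 = 4.

x_1 = -2, x_2 = 4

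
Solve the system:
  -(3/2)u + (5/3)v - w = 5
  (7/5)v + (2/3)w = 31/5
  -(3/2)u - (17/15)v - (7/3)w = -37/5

infinitely many solutions

Row-reduce:
R1 ← R1 / (-3/2).
R3 ← R3 + 3/2·R1.
R2 ← R2 / (7/5).
R1 ← R1 + 10/9·R2.
R3 ← R3 + 14/5·R2.
Rank is 2 with 3 unknowns, leaving w free.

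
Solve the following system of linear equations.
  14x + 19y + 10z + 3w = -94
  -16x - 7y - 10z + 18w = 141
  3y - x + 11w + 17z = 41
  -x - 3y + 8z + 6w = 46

Row-reduce the augmented matrix:
R1 ← R1 / (14).
R2 ← R2 + 16·R1.
R3 ← R3 + 1·R1.
R4 ← R4 + 1·R1.
R2 ← R2 / (103/7).
R1 ← R1 − 19/14·R2.
R3 ← R3 − 61/14·R2.
R4 ← R4 + 23/14·R2.
R3 ← R3 / (1781/103).
R1 ← R1 − 60/103·R3.
R2 ← R2 − 10/103·R3.
R4 ← R4 − 914/103·R3.
R4 ← R4 / (21757/3562).
R1 ← R1 + 6861/3562·R4.
R2 ← R2 − 2545/1781·R4.
R3 ← R3 − 1003/3562·R4.
Reading off the reduced rows gives x = -1, y = -5, z = 0, w = 5.

x = -1, y = -5, z = 0, w = 5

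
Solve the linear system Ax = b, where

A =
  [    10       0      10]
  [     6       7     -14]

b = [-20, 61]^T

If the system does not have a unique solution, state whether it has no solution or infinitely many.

infinitely many solutions

Row-reduce:
R1 ← R1 / (10).
R2 ← R2 − 6·R1.
R2 ← R2 / (7).
Rank is 2 with 3 unknowns, leaving x_3 free.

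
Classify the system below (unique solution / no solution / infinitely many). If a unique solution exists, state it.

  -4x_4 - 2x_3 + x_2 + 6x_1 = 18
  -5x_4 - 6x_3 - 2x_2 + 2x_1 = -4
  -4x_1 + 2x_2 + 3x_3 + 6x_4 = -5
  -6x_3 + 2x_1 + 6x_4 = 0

x_1 = 3, x_2 = 2, x_3 = 1, x_4 = 0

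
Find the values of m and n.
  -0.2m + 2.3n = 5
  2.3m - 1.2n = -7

m = -2, n = 2

Row-reduce the augmented matrix:
R1 ← R1 / (-1/5).
R2 ← R2 − 23/10·R1.
R2 ← R2 / (101/4).
R1 ← R1 + 23/2·R2.
Reading off the reduced rows gives m = -2, n = 2.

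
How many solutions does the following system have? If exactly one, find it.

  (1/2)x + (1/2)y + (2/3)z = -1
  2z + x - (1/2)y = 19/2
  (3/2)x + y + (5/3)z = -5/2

Row-reduce the augmented matrix:
R1 ← R1 / (1/2).
R2 ← R2 − 1·R1.
R3 ← R3 − 3/2·R1.
R2 ← R2 / (-3/2).
R1 ← R1 − 1·R2.
R3 ← R3 + 1/2·R2.
R3 ← R3 / (-5/9).
R1 ← R1 − 16/9·R3.
R2 ← R2 + 4/9·R3.
Reading off the reduced rows gives x = -5, y = -5, z = 6.

x = -5, y = -5, z = 6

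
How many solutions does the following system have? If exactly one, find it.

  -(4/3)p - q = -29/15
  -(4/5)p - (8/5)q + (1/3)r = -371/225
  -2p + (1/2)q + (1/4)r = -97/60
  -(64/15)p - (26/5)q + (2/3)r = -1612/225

Row-reduce the augmented matrix:
R1 ← R1 / (-4/3).
R2 ← R2 + 4/5·R1.
R3 ← R3 + 2·R1.
R4 ← R4 + 64/15·R1.
R2 ← R2 / (-1).
R1 ← R1 − 3/4·R2.
R3 ← R3 − 2·R2.
R4 ← R4 + 2·R2.
R3 ← R3 / (11/12).
R1 ← R1 − 1/4·R3.
R2 ← R2 + 1/3·R3.
R4 reduces to 0 = 0, so the extra equation is consistent.
Reading off the reduced rows gives p = 1, q = 3/5, r = 1/3.

p = 1, q = 3/5, r = 1/3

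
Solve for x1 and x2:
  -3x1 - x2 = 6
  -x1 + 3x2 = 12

x1 = -3, x2 = 3

From equation 1: x2 = -6 − 3·x1.
Substitute into equation 2 and solve: x1 = -3.
Then x2 = 3.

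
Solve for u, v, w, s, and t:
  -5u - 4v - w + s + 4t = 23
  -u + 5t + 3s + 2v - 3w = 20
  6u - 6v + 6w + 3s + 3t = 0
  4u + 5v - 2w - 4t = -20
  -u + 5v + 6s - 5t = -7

Row-reduce the augmented matrix:
R1 ← R1 / (-5).
R2 ← R2 + 1·R1.
R3 ← R3 − 6·R1.
R4 ← R4 − 4·R1.
R5 ← R5 + 1·R1.
R2 ← R2 / (14/5).
R1 ← R1 − 4/5·R2.
R3 ← R3 + 54/5·R2.
R4 ← R4 − 9/5·R2.
R5 ← R5 − 29/5·R2.
R3 ← R3 / (-6).
R1 ← R1 − 1·R3.
R2 ← R2 + 1·R3.
R4 ← R4 + 1·R3.
R5 ← R5 − 6·R3.
R4 ← R4 / (-7/2).
R1 ← R1 − 3/2·R4.
R2 ← R2 + 3/2·R4.
R3 ← R3 + 5/2·R4.
R5 ← R5 − 15·R4.
R5 ← R5 / (-317/14).
R1 ← R1 + 17/14·R5.
R2 ← R2 − 5/7·R5.
R3 ← R3 − 19/14·R5.
R4 ← R4 − 15/7·R5.
Reading off the reduced rows gives u = -2, v = 0, w = 0, s = 1, t = 3.

u = -2, v = 0, w = 0, s = 1, t = 3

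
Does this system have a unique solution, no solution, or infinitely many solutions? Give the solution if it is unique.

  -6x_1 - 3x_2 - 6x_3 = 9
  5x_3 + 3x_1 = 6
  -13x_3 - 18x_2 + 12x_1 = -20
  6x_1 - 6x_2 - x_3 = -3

Row-reduce:
R1 ← R1 / (-6).
R2 ← R2 − 3·R1.
R3 ← R3 − 12·R1.
R4 ← R4 − 6·R1.
R2 ← R2 / (-3/2).
R1 ← R1 − 1/2·R2.
R3 ← R3 + 24·R2.
R4 ← R4 + 9·R2.
R3 ← R3 / (-57).
R1 ← R1 − 5/3·R3.
R2 ← R2 + 4/3·R3.
R4 ← R4 + 19·R3.
Row 4 reduces to 0 = -1/3, a contradiction. The system is inconsistent.

no solution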